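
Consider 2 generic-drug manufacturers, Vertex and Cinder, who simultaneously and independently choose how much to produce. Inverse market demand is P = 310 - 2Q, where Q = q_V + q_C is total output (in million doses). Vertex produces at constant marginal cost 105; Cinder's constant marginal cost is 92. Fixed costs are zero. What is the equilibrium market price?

Vertex's profit: π_V = (310 - 2Q)q_V - (105q_V). Setting ∂π_V/∂q_V = 0: 205 - 4q_V - 2(q_C) = 0.
Cinder's profit: π_C = (310 - 2Q)q_C - (92q_C). Setting ∂π_C/∂q_C = 0: 218 - 4q_C - 2(q_V) = 0.
Best responses: q_V = (205 - 2q_C)/4, q_C = (218 - 2q_V)/4.
Solving the pair: q_V = 32, q_C = 77/2.
Total output Q = 141/2, so price P = 310 - 2·(141/2) = 169.

169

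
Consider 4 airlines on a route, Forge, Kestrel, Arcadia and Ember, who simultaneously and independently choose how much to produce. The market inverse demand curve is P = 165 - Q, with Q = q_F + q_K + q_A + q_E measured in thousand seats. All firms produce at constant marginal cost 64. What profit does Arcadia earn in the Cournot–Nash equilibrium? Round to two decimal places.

Each firm earns π_i = (165 - Q)q_i - 64q_i.
Setting ∂π_i/∂q_i = 0 with rivals' quantities fixed: 101 - 2q_i - Σ_{j≠i} q_j = 0.
By symmetry each firm produces the same amount; substituting Σ_{j≠i} q_j = 3q_i yields q_i = 101/5.
Price P = 165 - 404/5 = 421/5.
Arcadia's profit: (421/5 - 64)·(101/5) = 408.0400.

408.04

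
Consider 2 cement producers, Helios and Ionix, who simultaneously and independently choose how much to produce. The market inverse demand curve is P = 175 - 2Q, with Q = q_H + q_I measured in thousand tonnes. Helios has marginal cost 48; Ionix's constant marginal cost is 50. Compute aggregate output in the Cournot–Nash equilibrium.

42

Helios's profit: π_H = (175 - 2Q)q_H - (48q_H). Setting ∂π_H/∂q_H = 0: 127 - 4q_H - 2(q_I) = 0.
Ionix's first-order condition: 125 - 4q_I - 2(q_H) = 0.
Rearranging gives the reaction functions q_H = (127 - 2q_I)/4 and q_I = (125 - 2q_H)/4.
Substituting one into the other gives q_H = 43/2 and q_I = 41/2.
Total output Q = 43/2 + 41/2 = 42.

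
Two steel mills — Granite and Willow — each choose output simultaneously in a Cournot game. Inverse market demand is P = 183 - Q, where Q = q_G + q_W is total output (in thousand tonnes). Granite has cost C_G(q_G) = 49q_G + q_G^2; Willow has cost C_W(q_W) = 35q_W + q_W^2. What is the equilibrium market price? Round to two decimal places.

Granite's profit: π_G = (183 - Q)q_G - (49q_G + q_G²). Setting ∂π_G/∂q_G = 0: 134 - 4q_G - (q_W) = 0.
Willow's profit: π_W = (183 - Q)q_W - (35q_W + q_W²). Setting ∂π_W/∂q_W = 0: 148 - 4q_W - (q_G) = 0.
Rearranging gives the reaction functions q_G = (134 - q_W)/4 and q_W = (148 - q_G)/4.
Solving the pair: q_G = 388/15, q_W = 458/15.
Total output Q = 282/5, so price P = 183 - 282/5 = 633/5.

126.60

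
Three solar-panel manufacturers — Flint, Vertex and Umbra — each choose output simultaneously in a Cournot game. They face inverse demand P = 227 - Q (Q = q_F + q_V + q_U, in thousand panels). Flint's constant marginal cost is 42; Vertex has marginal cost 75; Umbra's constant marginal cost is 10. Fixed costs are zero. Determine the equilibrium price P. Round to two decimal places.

Flint's profit: π_F = (227 - Q)q_F - (42q_F). Setting ∂π_F/∂q_F = 0: 185 - 2q_F - (q_V + q_U) = 0.
Vertex's first-order condition: 152 - 2q_V - (q_F + q_U) = 0.
Umbra's first-order condition: 217 - 2q_U - (q_F + q_V) = 0.
Adding the 3 conditions: 554 − 2Q − 2Q = 0, i.e. Q = 277/2.
Back-substituting: q_F = (185 − 277/2) = 93/2, q_V = (152 − 277/2) = 27/2, q_U = (217 − 277/2) = 157/2.
Total output Q = 277/2, so price P = 227 - 277/2 = 177/2.

88.50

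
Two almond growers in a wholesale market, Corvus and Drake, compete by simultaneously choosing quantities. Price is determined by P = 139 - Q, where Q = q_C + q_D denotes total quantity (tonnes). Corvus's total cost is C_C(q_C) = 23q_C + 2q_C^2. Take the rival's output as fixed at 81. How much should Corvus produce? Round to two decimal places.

With the rival's output fixed at 81, Corvus's profit is π_C = (139 - 81 - q_C)q_C - (23q_C + 2q_C²) = (58 - q_C)q_C - (23q_C + 2q_C²).
∂π_C/∂q_C = 35 - 6q_C = 0, so q_C = 35/6.

5.83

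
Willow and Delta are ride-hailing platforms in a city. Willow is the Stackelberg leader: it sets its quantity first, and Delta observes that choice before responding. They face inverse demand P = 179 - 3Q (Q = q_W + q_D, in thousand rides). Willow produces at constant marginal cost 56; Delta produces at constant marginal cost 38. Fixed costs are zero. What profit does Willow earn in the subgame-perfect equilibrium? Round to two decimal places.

459.38

The follower Delta best-responds to any q_W: π_D = (179 - 3Q)q_D - 38q_D.
Setting the follower's marginal profit to zero, 141 - 3q_W - 6q_D = 0, i.e. q_D = (141 - 3q_W)/6.
The leader anticipates this reaction. Substituting into P = 179 - 3Q gives P = 217/2 - (3/2)q_W, so π_W = (217/2 - (3/2)q_W)q_W - 56q_W.
Leader FOC: 105/2 - 3q_W = 0, so q_W = 35/2.
Then q_D = (141 - 3·(35/2))/6 = 59/4.
Price P = 179 - 3·(129/4) = 329/4.
Willow's profit: (329/4 - 56)·(35/2) = 459.3750.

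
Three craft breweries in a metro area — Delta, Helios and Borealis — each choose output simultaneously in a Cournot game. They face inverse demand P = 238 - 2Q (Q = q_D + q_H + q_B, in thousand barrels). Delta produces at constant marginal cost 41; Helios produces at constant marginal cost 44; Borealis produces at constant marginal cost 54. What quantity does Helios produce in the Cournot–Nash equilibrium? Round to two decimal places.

Delta's profit: π_D = (238 - 2Q)q_D - (41q_D). Setting ∂π_D/∂q_D = 0: 197 - 4q_D - 2(q_H + q_B) = 0.
Helios's profit: π_H = (238 - 2Q)q_H - (44q_H). Setting ∂π_H/∂q_H = 0: 194 - 4q_H - 2(q_D + q_B) = 0.
Borealis's first-order condition: 184 - 4q_B - 2(q_D + q_H) = 0.
Summing all 3 equations gives 575 − 8Q = 0, hence Q = 575/8.
Back-substituting: q_D = (197 − 575/4)/2 = 213/8, q_H = (194 − 575/4)/2 = 201/8, q_B = (184 − 575/4)/2 = 161/8.

25.13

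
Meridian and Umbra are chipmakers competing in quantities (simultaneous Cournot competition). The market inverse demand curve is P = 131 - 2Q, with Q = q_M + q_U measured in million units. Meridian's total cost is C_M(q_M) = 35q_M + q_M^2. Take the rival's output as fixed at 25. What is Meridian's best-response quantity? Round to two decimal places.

With the rival's output fixed at 25, Meridian's profit is π_M = (131 - 2·25 - 2q_M)q_M - (35q_M + q_M²) = (81 - 2q_M)q_M - (35q_M + q_M²).
∂π_M/∂q_M = 46 - 6q_M = 0, so q_M = 23/3.

7.67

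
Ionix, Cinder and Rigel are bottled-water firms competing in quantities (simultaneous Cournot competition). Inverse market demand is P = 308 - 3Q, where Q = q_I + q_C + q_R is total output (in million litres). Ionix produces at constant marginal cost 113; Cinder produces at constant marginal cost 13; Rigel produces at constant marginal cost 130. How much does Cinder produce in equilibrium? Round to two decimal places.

Ionix's profit: π_I = (308 - 3Q)q_I - (113q_I). Setting ∂π_I/∂q_I = 0: 195 - 6q_I - 3(q_C + q_R) = 0.
Cinder's first-order condition: 295 - 6q_C - 3(q_I + q_R) = 0.
Rigel's profit: π_R = (308 - 3Q)q_R - (130q_R). Setting ∂π_R/∂q_R = 0: 178 - 6q_R - 3(q_I + q_C) = 0.
Adding the 3 first-order conditions: 668 − 12Q = 0, so Q = 167/3.
Back-substituting: q_I = (195 − 167)/3 = 28/3, q_C = (295 − 167)/3 = 128/3, q_R = (178 − 167)/3 = 11/3.

42.67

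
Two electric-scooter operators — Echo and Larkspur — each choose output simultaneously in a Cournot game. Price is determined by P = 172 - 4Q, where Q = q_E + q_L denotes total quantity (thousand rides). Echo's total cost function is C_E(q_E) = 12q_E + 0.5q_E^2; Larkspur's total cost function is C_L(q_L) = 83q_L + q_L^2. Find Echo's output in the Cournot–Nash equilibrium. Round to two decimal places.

Echo's profit: π_E = (172 - 4Q)q_E - (12q_E + (1/2)q_E²). Setting ∂π_E/∂q_E = 0: 160 - 9q_E - 4(q_L) = 0.
Larkspur's profit: π_L = (172 - 4Q)q_L - (83q_L + q_L²). Setting ∂π_L/∂q_L = 0: 89 - 10q_L - 4(q_E) = 0.
Rearranging gives the reaction functions q_E = (160 - 4q_L)/9 and q_L = (89 - 4q_E)/10.
Solving the pair: q_E = 622/37, q_L = 161/74.

16.81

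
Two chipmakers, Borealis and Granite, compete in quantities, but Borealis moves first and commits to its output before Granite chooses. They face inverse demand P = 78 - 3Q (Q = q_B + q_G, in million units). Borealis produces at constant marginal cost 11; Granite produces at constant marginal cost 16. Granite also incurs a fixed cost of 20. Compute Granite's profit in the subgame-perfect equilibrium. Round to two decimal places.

36.33

Solve by backward induction. Given q_B, the follower Granite maximises π_G = (78 - 3q_B - 3q_G)q_G - 16q_G.
∂π_G/∂q_G = 62 - 3q_B - 6q_G = 0 gives the reaction function q_G = (62 - 3q_B)/6.
Borealis substitutes q_G(q_B) into its own profit: π_B = q_B(78 - 3q_B - (62 - 3q_B)/2) - 11q_B = (47 - (3/2)q_B)q_B - 11q_B.
Leader FOC: 36 - 3q_B = 0, so q_B = 12.
Then q_G = (62 - 3·12)/6 = 13/3.
Price P = 78 - 3·(49/3) = 29.
Granite's profit: (29 - 16)·(13/3) - 20 = 109/3.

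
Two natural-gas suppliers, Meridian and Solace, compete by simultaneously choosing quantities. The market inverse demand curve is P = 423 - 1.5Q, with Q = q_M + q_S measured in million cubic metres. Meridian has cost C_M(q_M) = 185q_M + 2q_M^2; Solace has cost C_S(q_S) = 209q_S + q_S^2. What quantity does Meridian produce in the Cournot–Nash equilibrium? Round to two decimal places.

26.53

Meridian's profit: π_M = (423 - 1.5Q)q_M - (185q_M + 2q_M²). Setting ∂π_M/∂q_M = 0: 238 - 7q_M - (3/2)(q_S) = 0.
Solace's profit: π_S = (423 - 1.5Q)q_S - (209q_S + q_S²). Setting ∂π_S/∂q_S = 0: 214 - 5q_S - (3/2)(q_M) = 0.
Best responses: q_M = (238 - (3/2)q_S)/7, q_S = (214 - (3/2)q_M)/5.
Substituting one into the other gives q_M = 26.5344 and q_S = 34.8397.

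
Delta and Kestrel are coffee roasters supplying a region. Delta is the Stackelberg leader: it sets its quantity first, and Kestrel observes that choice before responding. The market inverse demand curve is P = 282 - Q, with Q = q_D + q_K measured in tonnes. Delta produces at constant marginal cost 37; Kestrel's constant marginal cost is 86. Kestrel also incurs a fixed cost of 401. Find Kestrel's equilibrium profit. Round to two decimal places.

Solve by backward induction. Given q_D, the follower Kestrel maximises π_K = (282 - q_D - q_K)q_K - 86q_K.
∂π_K/∂q_K = 196 - q_D - 2q_K = 0 gives the reaction function q_K = (196 - q_D)/2.
Delta substitutes q_K(q_D) into its own profit: π_D = q_D(282 - q_D - (196 - q_D)/2) - 37q_D = (184 - (1/2)q_D)q_D - 37q_D.
Maximising: ∂π_D/∂q_D = 147 - q_D = 0, giving q_D = 147.
Then q_K = (196 - 147)/2 = 49/2.
Price P = 282 - 343/2 = 221/2.
Kestrel's profit: (221/2 - 86)·(49/2) - 401 = 797/4.

199.25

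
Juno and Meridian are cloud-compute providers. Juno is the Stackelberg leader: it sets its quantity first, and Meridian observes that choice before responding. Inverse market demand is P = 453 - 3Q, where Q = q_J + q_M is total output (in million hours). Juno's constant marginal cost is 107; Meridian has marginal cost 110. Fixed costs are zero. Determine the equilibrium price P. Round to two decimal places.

Solve by backward induction. Given q_J, the follower Meridian maximises π_M = (453 - 3q_J - 3q_M)q_M - 110q_M.
Setting the follower's marginal profit to zero, 343 - 3q_J - 6q_M = 0, i.e. q_M = (343 - 3q_J)/6.
The leader anticipates this reaction. Substituting into P = 453 - 3Q gives P = 563/2 - (3/2)q_J, so π_J = (563/2 - (3/2)q_J)q_J - 107q_J.
Maximising: ∂π_J/∂q_J = 349/2 - 3q_J = 0, giving q_J = 349/6.
Then q_M = (343 - 3·(349/6))/6 = 337/12.
Total output Q = 345/4, so price P = 453 - 3·(345/4) = 777/4.

194.25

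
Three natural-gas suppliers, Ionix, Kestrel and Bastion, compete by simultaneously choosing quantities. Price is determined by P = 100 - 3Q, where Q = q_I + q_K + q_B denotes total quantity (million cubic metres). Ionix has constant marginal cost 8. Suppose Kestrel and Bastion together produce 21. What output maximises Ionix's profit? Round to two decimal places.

With rivals' combined output fixed at 21, Ionix's profit is π_I = (100 - 3·21 - 3q_I)q_I - (8q_I) = (37 - 3q_I)q_I - (8q_I).
∂π_I/∂q_I = 29 - 6q_I = 0, so q_I = 29/6.

4.83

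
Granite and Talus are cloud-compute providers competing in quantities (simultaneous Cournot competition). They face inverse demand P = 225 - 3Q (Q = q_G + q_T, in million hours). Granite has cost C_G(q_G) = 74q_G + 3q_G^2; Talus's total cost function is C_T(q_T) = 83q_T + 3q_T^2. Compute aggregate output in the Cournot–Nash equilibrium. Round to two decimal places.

Granite's profit: π_G = (225 - 3Q)q_G - (74q_G + 3q_G²). Setting ∂π_G/∂q_G = 0: 151 - 12q_G - 3(q_T) = 0.
Talus's profit: π_T = (225 - 3Q)q_T - (83q_T + 3q_T²). Setting ∂π_T/∂q_T = 0: 142 - 12q_T - 3(q_G) = 0.
Best responses: q_G = (151 - 3q_T)/12, q_T = (142 - 3q_G)/12.
Solving the pair: q_G = 154/15, q_T = 139/15.
Total output Q = 154/15 + 139/15 = 293/15.

19.53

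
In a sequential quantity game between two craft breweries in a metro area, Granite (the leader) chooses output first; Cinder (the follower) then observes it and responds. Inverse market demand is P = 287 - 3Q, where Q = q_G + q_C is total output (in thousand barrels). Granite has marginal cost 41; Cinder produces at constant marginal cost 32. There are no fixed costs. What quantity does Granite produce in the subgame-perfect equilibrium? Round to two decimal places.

Solve by backward induction. Given q_G, the follower Cinder maximises π_C = (287 - 3q_G - 3q_C)q_C - 32q_C.
Setting the follower's marginal profit to zero, 255 - 3q_G - 6q_C = 0, i.e. q_C = (255 - 3q_G)/6.
The leader anticipates this reaction. Substituting into P = 287 - 3Q gives P = 319/2 - (3/2)q_G, so π_G = (319/2 - (3/2)q_G)q_G - 41q_G.
The leader's first-order condition 237/2 - 3q_G = 0 yields q_G = 79/2.
Then q_C = (255 - 3·(79/2))/6 = 91/4.

39.50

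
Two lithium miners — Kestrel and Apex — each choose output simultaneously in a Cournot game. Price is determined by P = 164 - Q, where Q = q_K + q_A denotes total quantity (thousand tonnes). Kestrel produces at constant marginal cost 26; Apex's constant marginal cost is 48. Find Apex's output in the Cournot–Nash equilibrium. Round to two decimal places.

31.33

Kestrel's profit: π_K = (164 - Q)q_K - (26q_K). Setting ∂π_K/∂q_K = 0: 138 - 2q_K - (q_A) = 0.
Apex's first-order condition: 116 - 2q_A - (q_K) = 0.
Best responses: q_K = (138 - q_A)/2, q_A = (116 - q_K)/2.
Solving the pair: q_K = 160/3, q_A = 94/3.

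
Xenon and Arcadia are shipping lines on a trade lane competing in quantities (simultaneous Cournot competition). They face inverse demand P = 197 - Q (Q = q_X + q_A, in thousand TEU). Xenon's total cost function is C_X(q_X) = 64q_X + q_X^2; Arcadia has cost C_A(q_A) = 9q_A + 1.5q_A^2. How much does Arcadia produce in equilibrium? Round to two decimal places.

32.58

Xenon's profit: π_X = (197 - Q)q_X - (64q_X + q_X²). Setting ∂π_X/∂q_X = 0: 133 - 4q_X - (q_A) = 0.
Arcadia's profit: π_A = (197 - Q)q_A - (9q_A + (3/2)q_A²). Setting ∂π_A/∂q_A = 0: 188 - 5q_A - (q_X) = 0.
Best responses: q_X = (133 - q_A)/4, q_A = (188 - q_X)/5.
Solving the pair: q_X = 477/19, q_A = 619/19.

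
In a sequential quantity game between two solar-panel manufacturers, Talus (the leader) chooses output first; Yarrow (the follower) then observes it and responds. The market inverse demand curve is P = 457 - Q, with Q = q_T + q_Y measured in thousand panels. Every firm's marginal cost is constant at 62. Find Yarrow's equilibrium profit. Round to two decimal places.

9751.56

Solve by backward induction. Given q_T, the follower Yarrow maximises π_Y = (457 - q_T - q_Y)q_Y - 62q_Y.
∂π_Y/∂q_Y = 395 - q_T - 2q_Y = 0 gives the reaction function q_Y = (395 - q_T)/2.
The leader anticipates this reaction. Substituting into P = 457 - Q gives P = 519/2 - (1/2)q_T, so π_T = (519/2 - (1/2)q_T)q_T - 62q_T.
The leader's first-order condition 395/2 - q_T = 0 yields q_T = 395/2.
Then q_Y = (395 - 395/2)/2 = 395/4.
Price P = 457 - 1185/4 = 643/4.
Yarrow's profit: (643/4 - 62)·(395/4) = 9751.5625.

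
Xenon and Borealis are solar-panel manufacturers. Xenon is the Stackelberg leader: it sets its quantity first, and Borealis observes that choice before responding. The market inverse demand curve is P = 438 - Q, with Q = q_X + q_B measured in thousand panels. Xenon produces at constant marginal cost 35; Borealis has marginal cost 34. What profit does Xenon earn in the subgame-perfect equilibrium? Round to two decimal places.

The follower Borealis best-responds to any q_X: π_B = (438 - Q)q_B - 34q_B.
∂π_B/∂q_B = 404 - q_X - 2q_B = 0 gives the reaction function q_B = (404 - q_X)/2.
Xenon substitutes q_B(q_X) into its own profit: π_X = q_X(438 - q_X - (404 - q_X)/2) - 35q_X = (236 - (1/2)q_X)q_X - 35q_X.
Leader FOC: 201 - q_X = 0, so q_X = 201.
Then q_B = (404 - 201)/2 = 203/2.
Price P = 438 - 605/2 = 271/2.
Xenon's profit: (271/2 - 35)·201 = 20200.5000.

20200.50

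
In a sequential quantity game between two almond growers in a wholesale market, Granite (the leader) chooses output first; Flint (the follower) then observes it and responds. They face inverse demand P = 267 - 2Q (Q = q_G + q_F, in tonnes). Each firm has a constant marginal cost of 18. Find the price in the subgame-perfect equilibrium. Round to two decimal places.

Solve by backward induction. Given q_G, the follower Flint maximises π_F = (267 - 2q_G - 2q_F)q_F - 18q_F.
Setting the follower's marginal profit to zero, 249 - 2q_G - 4q_F = 0, i.e. q_F = (249 - 2q_G)/4.
Granite substitutes q_F(q_G) into its own profit: π_G = q_G(267 - 2q_G - (249 - 2q_G)/2) - 18q_G = (285/2 - q_G)q_G - 18q_G.
Leader FOC: 249/2 - 2q_G = 0, so q_G = 249/4.
Then q_F = (249 - 2·(249/4))/4 = 249/8.
Total output Q = 747/8, so price P = 267 - 2·(747/8) = 321/4.

80.25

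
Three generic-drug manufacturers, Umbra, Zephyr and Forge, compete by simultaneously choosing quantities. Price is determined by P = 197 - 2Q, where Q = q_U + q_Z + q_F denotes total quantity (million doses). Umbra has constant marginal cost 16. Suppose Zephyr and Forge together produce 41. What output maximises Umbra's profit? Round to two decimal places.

With rivals' combined output fixed at 41, Umbra's profit is π_U = (197 - 2·41 - 2q_U)q_U - (16q_U) = (115 - 2q_U)q_U - (16q_U).
∂π_U/∂q_U = 99 - 4q_U = 0, so q_U = 99/4.

24.75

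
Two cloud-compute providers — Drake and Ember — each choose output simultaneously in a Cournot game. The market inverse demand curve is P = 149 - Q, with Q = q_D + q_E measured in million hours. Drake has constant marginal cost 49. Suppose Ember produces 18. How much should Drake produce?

With the rival's output fixed at 18, Drake's profit is π_D = (149 - 18 - q_D)q_D - (49q_D) = (131 - q_D)q_D - (49q_D).
∂π_D/∂q_D = 82 - 2q_D = 0, so q_D = 41.

41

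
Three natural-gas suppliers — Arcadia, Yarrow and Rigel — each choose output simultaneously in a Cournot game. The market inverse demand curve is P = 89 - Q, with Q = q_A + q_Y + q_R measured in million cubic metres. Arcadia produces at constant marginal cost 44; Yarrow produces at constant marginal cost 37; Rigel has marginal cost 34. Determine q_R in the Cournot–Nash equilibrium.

17

Arcadia's profit: π_A = (89 - Q)q_A - (44q_A). Setting ∂π_A/∂q_A = 0: 45 - 2q_A - (q_Y + q_R) = 0.
Yarrow's profit: π_Y = (89 - Q)q_Y - (37q_Y). Setting ∂π_Y/∂q_Y = 0: 52 - 2q_Y - (q_A + q_R) = 0.
Rigel's first-order condition: 55 - 2q_R - (q_A + q_Y) = 0.
Adding the 3 conditions: 152 − 2Q − 2Q = 0, i.e. Q = 38.
Back-substituting: q_A = (45 − 38) = 7, q_Y = (52 − 38) = 14, q_R = (55 − 38) = 17.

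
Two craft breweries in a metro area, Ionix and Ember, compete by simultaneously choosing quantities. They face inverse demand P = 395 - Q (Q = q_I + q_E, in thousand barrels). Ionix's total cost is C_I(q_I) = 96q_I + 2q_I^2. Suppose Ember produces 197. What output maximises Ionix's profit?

17

With the rival's output fixed at 197, Ionix's profit is π_I = (395 - 197 - q_I)q_I - (96q_I + 2q_I²) = (198 - q_I)q_I - (96q_I + 2q_I²).
∂π_I/∂q_I = 102 - 6q_I = 0, so q_I = 17.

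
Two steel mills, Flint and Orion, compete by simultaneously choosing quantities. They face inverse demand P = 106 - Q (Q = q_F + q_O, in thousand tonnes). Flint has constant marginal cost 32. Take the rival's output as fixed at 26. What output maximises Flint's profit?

With the rival's output fixed at 26, Flint's profit is π_F = (106 - 26 - q_F)q_F - (32q_F) = (80 - q_F)q_F - (32q_F).
∂π_F/∂q_F = 48 - 2q_F = 0, so q_F = 24.

24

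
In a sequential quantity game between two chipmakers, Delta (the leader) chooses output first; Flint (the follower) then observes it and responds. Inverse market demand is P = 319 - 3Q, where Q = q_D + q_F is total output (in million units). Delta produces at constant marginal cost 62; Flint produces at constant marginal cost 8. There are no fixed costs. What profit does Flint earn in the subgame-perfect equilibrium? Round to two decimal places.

The follower Flint best-responds to any q_D: π_F = (319 - 3Q)q_F - 8q_F.
Follower FOC: 311 - 3q_D - 6q_F = 0, so q_F(q_D) = (311 - 3q_D)/6.
The leader anticipates this reaction. Substituting into P = 319 - 3Q gives P = 327/2 - (3/2)q_D, so π_D = (327/2 - (3/2)q_D)q_D - 62q_D.
Maximising: ∂π_D/∂q_D = 203/2 - 3q_D = 0, giving q_D = 203/6.
Then q_F = (311 - 3·(203/6))/6 = 419/12.
Price P = 319 - 3·(275/4) = 451/4.
Flint's profit: (451/4 - 8)·(419/12) = 3657.5208.

3657.52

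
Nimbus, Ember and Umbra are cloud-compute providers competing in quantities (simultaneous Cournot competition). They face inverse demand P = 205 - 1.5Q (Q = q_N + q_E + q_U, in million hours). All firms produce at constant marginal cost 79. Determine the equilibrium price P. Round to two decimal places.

A representative firm's profit is π_i = q_i(205 - 1.5Q) - 79q_i.
First-order condition (treating rivals' output as given): 126 - 3q_i - (3/2)·Σ_{j≠i} q_j = 0.
By symmetry each firm produces the same amount; substituting Σ_{j≠i} q_j = 2q_i yields q_i = 126/6 = 21.
Total output Q = 63, so price P = 205 - (3/2)·63 = 221/2.

110.50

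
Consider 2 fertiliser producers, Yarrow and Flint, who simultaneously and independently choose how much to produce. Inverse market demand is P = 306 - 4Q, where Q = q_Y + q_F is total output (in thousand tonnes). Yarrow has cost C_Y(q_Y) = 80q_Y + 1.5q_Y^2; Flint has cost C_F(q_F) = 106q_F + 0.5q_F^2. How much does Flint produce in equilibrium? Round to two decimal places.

15.61

Yarrow's profit: π_Y = (306 - 4Q)q_Y - (80q_Y + (3/2)q_Y²). Setting ∂π_Y/∂q_Y = 0: 226 - 11q_Y - 4(q_F) = 0.
Flint's profit: π_F = (306 - 4Q)q_F - (106q_F + (1/2)q_F²). Setting ∂π_F/∂q_F = 0: 200 - 9q_F - 4(q_Y) = 0.
Best responses: q_Y = (226 - 4q_F)/11, q_F = (200 - 4q_Y)/9.
Substituting one into the other gives q_Y = 1234/83 and q_F = 1296/83.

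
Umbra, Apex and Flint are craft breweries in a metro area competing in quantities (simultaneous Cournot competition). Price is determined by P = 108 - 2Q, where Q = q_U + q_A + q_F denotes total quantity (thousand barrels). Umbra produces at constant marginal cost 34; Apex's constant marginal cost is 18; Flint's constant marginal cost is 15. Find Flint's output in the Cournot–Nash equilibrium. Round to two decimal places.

Umbra's profit: π_U = (108 - 2Q)q_U - (34q_U). Setting ∂π_U/∂q_U = 0: 74 - 4q_U - 2(q_A + q_F) = 0.
Apex's first-order condition: 90 - 4q_A - 2(q_U + q_F) = 0.
Flint's profit: π_F = (108 - 2Q)q_F - (15q_F). Setting ∂π_F/∂q_F = 0: 93 - 4q_F - 2(q_U + q_A) = 0.
Adding the 3 conditions: 257 − 4Q − 4Q = 0, i.e. Q = 257/8.
Back-substituting: q_U = (74 − 257/4)/2 = 39/8, q_A = (90 − 257/4)/2 = 103/8, q_F = (93 − 257/4)/2 = 115/8.

14.38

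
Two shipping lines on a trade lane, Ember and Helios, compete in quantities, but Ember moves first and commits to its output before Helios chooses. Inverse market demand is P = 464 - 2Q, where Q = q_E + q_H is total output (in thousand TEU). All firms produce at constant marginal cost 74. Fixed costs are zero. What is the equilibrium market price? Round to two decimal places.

171.50

Solve by backward induction. Given q_E, the follower Helios maximises π_H = (464 - 2q_E - 2q_H)q_H - 74q_H.
Setting the follower's marginal profit to zero, 390 - 2q_E - 4q_H = 0, i.e. q_H = (390 - 2q_E)/4.
Ember substitutes q_H(q_E) into its own profit: π_E = q_E(464 - 2q_E - (390 - 2q_E)/2) - 74q_E = (269 - q_E)q_E - 74q_E.
Leader FOC: 195 - 2q_E = 0, so q_E = 195/2.
Then q_H = (390 - 2·(195/2))/4 = 195/4.
Total output Q = 585/4, so price P = 464 - 2·(585/4) = 343/2.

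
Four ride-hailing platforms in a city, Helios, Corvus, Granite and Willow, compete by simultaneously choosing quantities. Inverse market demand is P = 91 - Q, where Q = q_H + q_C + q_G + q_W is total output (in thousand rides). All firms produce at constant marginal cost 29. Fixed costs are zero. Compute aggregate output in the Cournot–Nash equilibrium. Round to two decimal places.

49.60

A representative firm's profit is π_i = q_i(91 - Q) - 29q_i.
First-order condition (treating rivals' output as given): 62 - 2q_i - Σ_{j≠i} q_j = 0.
By symmetry each firm produces the same amount; substituting Σ_{j≠i} q_j = 3q_i yields q_i = 62/5.
Total output Q = 62/5 + 62/5 + 62/5 + 62/5 = 248/5.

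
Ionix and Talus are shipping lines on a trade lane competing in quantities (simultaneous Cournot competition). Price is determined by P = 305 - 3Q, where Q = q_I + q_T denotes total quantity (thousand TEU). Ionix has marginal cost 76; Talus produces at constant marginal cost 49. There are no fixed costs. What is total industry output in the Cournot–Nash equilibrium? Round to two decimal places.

53.89

Ionix's profit: π_I = (305 - 3Q)q_I - (76q_I). Setting ∂π_I/∂q_I = 0: 229 - 6q_I - 3(q_T) = 0.
Talus's first-order condition: 256 - 6q_T - 3(q_I) = 0.
Rearranging gives the reaction functions q_I = (229 - 3q_T)/6 and q_T = (256 - 3q_I)/6.
Solving the pair: q_I = 202/9, q_T = 283/9.
Total output Q = 202/9 + 283/9 = 485/9.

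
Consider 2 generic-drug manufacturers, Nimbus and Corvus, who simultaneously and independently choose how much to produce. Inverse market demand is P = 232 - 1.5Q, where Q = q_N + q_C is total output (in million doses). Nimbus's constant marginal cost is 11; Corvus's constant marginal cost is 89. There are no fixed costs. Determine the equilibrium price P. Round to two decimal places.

110.67

Nimbus's profit: π_N = (232 - 1.5Q)q_N - (11q_N). Setting ∂π_N/∂q_N = 0: 221 - 3q_N - (3/2)(q_C) = 0.
Corvus's first-order condition: 143 - 3q_C - (3/2)(q_N) = 0.
Rearranging gives the reaction functions q_N = (221 - (3/2)q_C)/3 and q_C = (143 - (3/2)q_N)/3.
Solving the pair: q_N = 598/9, q_C = 130/9.
Total output Q = 728/9, so price P = 232 - (3/2)·(728/9) = 332/3.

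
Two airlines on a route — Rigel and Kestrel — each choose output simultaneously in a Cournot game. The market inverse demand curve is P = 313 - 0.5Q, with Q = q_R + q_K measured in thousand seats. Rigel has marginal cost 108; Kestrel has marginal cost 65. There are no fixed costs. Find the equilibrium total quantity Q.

302

Rigel's profit: π_R = (313 - 0.5Q)q_R - (108q_R). Setting ∂π_R/∂q_R = 0: 205 - q_R - (1/2)(q_K) = 0.
Kestrel's first-order condition: 248 - q_K - (1/2)(q_R) = 0.
So q_R = (205 - (1/2)q_K) and q_K = (248 - (1/2)q_R).
Substituting one into the other gives q_R = 108 and q_K = 194.
Total output Q = 108 + 194 = 302.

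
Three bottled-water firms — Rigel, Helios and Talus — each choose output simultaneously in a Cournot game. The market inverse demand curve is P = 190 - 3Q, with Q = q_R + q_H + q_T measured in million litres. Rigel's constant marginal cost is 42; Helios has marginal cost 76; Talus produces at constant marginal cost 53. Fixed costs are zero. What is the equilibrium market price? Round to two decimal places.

Rigel's profit: π_R = (190 - 3Q)q_R - (42q_R). Setting ∂π_R/∂q_R = 0: 148 - 6q_R - 3(q_H + q_T) = 0.
Helios's first-order condition: 114 - 6q_H - 3(q_R + q_T) = 0.
Talus's profit: π_T = (190 - 3Q)q_T - (53q_T). Setting ∂π_T/∂q_T = 0: 137 - 6q_T - 3(q_R + q_H) = 0.
Adding the 3 conditions: 399 − 6Q − 6Q = 0, i.e. Q = 133/4.
Back-substituting: q_R = (148 − 399/4)/3 = 193/12, q_H = (114 − 399/4)/3 = 19/4, q_T = (137 − 399/4)/3 = 149/12.
Total output Q = 133/4, so price P = 190 - 3·(133/4) = 361/4.

90.25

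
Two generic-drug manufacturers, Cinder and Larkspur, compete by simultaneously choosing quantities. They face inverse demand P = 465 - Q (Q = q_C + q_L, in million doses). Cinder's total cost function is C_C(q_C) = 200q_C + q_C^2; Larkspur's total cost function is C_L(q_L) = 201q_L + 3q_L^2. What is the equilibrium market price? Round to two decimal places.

379.61

Cinder's profit: π_C = (465 - Q)q_C - (200q_C + q_C²). Setting ∂π_C/∂q_C = 0: 265 - 4q_C - (q_L) = 0.
Larkspur's profit: π_L = (465 - Q)q_L - (201q_L + 3q_L²). Setting ∂π_L/∂q_L = 0: 264 - 8q_L - (q_C) = 0.
Best responses: q_C = (265 - q_L)/4, q_L = (264 - q_C)/8.
Substituting one into the other gives q_C = 1856/31 and q_L = 791/31.
Total output Q = 85.3871, so price P = 465 - 85.3871 = 379.6129.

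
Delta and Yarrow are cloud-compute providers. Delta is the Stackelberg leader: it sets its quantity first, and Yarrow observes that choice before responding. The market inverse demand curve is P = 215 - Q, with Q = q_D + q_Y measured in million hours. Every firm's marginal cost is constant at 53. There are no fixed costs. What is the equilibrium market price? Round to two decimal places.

Solve by backward induction. Given q_D, the follower Yarrow maximises π_Y = (215 - q_D - q_Y)q_Y - 53q_Y.
Follower FOC: 162 - q_D - 2q_Y = 0, so q_Y(q_D) = (162 - q_D)/2.
Delta substitutes q_Y(q_D) into its own profit: π_D = q_D(215 - q_D - (162 - q_D)/2) - 53q_D = (134 - (1/2)q_D)q_D - 53q_D.
The leader's first-order condition 81 - q_D = 0 yields q_D = 81.
Then q_Y = (162 - 81)/2 = 81/2.
Total output Q = 243/2, so price P = 215 - 243/2 = 187/2.

93.50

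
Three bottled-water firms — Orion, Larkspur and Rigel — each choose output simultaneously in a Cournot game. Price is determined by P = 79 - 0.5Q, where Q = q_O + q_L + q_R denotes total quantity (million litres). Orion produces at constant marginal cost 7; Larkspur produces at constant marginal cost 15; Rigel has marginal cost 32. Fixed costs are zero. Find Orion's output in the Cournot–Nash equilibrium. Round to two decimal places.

52.50

Orion's profit: π_O = (79 - 0.5Q)q_O - (7q_O). Setting ∂π_O/∂q_O = 0: 72 - q_O - (1/2)(q_L + q_R) = 0.
Larkspur's first-order condition: 64 - q_L - (1/2)(q_O + q_R) = 0.
Rigel's profit: π_R = (79 - 0.5Q)q_R - (32q_R). Setting ∂π_R/∂q_R = 0: 47 - q_R - (1/2)(q_O + q_L) = 0.
Adding the 3 first-order conditions: 183 − 2Q = 0, so Q = 183/2.
Back-substituting: q_O = (72 − 183/4)/(1/2) = 105/2, q_L = (64 − 183/4)/(1/2) = 73/2, q_R = (47 − 183/4)/(1/2) = 5/2.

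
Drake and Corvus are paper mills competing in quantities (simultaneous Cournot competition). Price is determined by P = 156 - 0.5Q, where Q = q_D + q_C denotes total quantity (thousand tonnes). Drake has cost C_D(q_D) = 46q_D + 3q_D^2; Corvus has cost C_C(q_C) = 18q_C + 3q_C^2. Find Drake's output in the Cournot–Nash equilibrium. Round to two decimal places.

Drake's profit: π_D = (156 - 0.5Q)q_D - (46q_D + 3q_D²). Setting ∂π_D/∂q_D = 0: 110 - 7q_D - (1/2)(q_C) = 0.
Corvus's profit: π_C = (156 - 0.5Q)q_C - (18q_C + 3q_C²). Setting ∂π_C/∂q_C = 0: 138 - 7q_C - (1/2)(q_D) = 0.
Rearranging gives the reaction functions q_D = (110 - (1/2)q_C)/7 and q_C = (138 - (1/2)q_D)/7.
Substituting one into the other gives q_D = 14.3795 and q_C = 18.6872.

14.38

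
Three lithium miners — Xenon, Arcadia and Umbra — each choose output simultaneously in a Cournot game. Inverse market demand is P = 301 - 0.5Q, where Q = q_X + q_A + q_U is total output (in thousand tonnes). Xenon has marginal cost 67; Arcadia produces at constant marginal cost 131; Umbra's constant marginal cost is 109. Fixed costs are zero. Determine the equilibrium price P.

152

Xenon's profit: π_X = (301 - 0.5Q)q_X - (67q_X). Setting ∂π_X/∂q_X = 0: 234 - q_X - (1/2)(q_A + q_U) = 0.
Arcadia's profit: π_A = (301 - 0.5Q)q_A - (131q_A). Setting ∂π_A/∂q_A = 0: 170 - q_A - (1/2)(q_X + q_U) = 0.
Umbra's profit: π_U = (301 - 0.5Q)q_U - (109q_U). Setting ∂π_U/∂q_U = 0: 192 - q_U - (1/2)(q_X + q_A) = 0.
Adding the 3 first-order conditions: 596 − 2Q = 0, so Q = 298.
Back-substituting: q_X = (234 − 149)/(1/2) = 170, q_A = (170 − 149)/(1/2) = 42, q_U = (192 − 149)/(1/2) = 86.
Total output Q = 298, so price P = 301 - (1/2)·298 = 152.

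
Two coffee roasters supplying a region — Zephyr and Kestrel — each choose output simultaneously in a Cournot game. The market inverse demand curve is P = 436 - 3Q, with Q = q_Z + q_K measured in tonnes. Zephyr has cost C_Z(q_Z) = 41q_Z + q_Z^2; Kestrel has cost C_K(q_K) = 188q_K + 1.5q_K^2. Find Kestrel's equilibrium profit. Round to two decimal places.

723.81

Zephyr's profit: π_Z = (436 - 3Q)q_Z - (41q_Z + q_Z²). Setting ∂π_Z/∂q_Z = 0: 395 - 8q_Z - 3(q_K) = 0.
Kestrel's profit: π_K = (436 - 3Q)q_K - (188q_K + (3/2)q_K²). Setting ∂π_K/∂q_K = 0: 248 - 9q_K - 3(q_Z) = 0.
Best responses: q_Z = (395 - 3q_K)/8, q_K = (248 - 3q_Z)/9.
Substituting one into the other gives q_Z = 937/21 and q_K = 799/63.
Price P = 436 - 3·57.3016 = 264.0952.
Kestrel's profit: 264.0952·(799/63) - 188·(799/63) - (3/2)(799/63)² = 723.8107.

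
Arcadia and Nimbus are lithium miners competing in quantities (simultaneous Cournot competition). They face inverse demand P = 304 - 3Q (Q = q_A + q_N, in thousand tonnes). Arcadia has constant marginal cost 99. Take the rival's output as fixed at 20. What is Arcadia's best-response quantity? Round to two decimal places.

24.17

With the rival's output fixed at 20, Arcadia's profit is π_A = (304 - 3·20 - 3q_A)q_A - (99q_A) = (244 - 3q_A)q_A - (99q_A).
∂π_A/∂q_A = 145 - 6q_A = 0, so q_A = 145/6.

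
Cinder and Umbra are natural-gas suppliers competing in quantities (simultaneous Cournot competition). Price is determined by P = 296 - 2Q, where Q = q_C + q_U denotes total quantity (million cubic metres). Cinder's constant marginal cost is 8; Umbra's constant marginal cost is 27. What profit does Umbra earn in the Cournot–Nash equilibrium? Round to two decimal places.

3472.22

Cinder's profit: π_C = (296 - 2Q)q_C - (8q_C). Setting ∂π_C/∂q_C = 0: 288 - 4q_C - 2(q_U) = 0.
Umbra's profit: π_U = (296 - 2Q)q_U - (27q_U). Setting ∂π_U/∂q_U = 0: 269 - 4q_U - 2(q_C) = 0.
Rearranging gives the reaction functions q_C = (288 - 2q_U)/4 and q_U = (269 - 2q_C)/4.
Solving the pair: q_C = 307/6, q_U = 125/3.
Price P = 296 - 2·(557/6) = 331/3.
Umbra's profit: (331/3 - 27)·(125/3) = 3472.2222.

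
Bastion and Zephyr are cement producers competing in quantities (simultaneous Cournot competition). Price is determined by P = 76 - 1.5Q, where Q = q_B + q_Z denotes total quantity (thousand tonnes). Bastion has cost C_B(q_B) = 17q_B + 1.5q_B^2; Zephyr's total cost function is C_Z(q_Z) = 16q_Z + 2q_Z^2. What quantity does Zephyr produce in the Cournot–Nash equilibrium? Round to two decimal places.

6.83

Bastion's profit: π_B = (76 - 1.5Q)q_B - (17q_B + (3/2)q_B²). Setting ∂π_B/∂q_B = 0: 59 - 6q_B - (3/2)(q_Z) = 0.
Zephyr's first-order condition: 60 - 7q_Z - (3/2)(q_B) = 0.
Best responses: q_B = (59 - (3/2)q_Z)/6, q_Z = (60 - (3/2)q_B)/7.
Substituting one into the other gives q_B = 1292/159 and q_Z = 362/53.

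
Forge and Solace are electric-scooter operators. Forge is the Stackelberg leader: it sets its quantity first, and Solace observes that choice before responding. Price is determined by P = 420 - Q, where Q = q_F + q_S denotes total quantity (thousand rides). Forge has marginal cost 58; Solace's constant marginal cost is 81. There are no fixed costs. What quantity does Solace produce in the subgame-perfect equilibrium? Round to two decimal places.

73.25

The follower Solace best-responds to any q_F: π_S = (420 - Q)q_S - 81q_S.
∂π_S/∂q_S = 339 - q_F - 2q_S = 0 gives the reaction function q_S = (339 - q_F)/2.
The leader anticipates this reaction. Substituting into P = 420 - Q gives P = 501/2 - (1/2)q_F, so π_F = (501/2 - (1/2)q_F)q_F - 58q_F.
Leader FOC: 385/2 - q_F = 0, so q_F = 385/2.
Then q_S = (339 - 385/2)/2 = 293/4.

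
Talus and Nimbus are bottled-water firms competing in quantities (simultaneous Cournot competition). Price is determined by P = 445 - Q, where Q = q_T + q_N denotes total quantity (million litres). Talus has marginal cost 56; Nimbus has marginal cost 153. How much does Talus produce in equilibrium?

162

Talus's profit: π_T = (445 - Q)q_T - (56q_T). Setting ∂π_T/∂q_T = 0: 389 - 2q_T - (q_N) = 0.
Nimbus's first-order condition: 292 - 2q_N - (q_T) = 0.
Best responses: q_T = (389 - q_N)/2, q_N = (292 - q_T)/2.
Solving the pair: q_T = 162, q_N = 65.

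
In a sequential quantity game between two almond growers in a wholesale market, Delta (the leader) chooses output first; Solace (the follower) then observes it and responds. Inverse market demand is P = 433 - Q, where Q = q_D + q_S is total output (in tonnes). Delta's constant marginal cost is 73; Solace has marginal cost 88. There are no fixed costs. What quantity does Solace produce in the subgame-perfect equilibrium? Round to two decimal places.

The follower Solace best-responds to any q_D: π_S = (433 - Q)q_S - 88q_S.
Setting the follower's marginal profit to zero, 345 - q_D - 2q_S = 0, i.e. q_S = (345 - q_D)/2.
Delta substitutes q_S(q_D) into its own profit: π_D = q_D(433 - q_D - (345 - q_D)/2) - 73q_D = (521/2 - (1/2)q_D)q_D - 73q_D.
The leader's first-order condition 375/2 - q_D = 0 yields q_D = 375/2.
Then q_S = (345 - 375/2)/2 = 315/4.

78.75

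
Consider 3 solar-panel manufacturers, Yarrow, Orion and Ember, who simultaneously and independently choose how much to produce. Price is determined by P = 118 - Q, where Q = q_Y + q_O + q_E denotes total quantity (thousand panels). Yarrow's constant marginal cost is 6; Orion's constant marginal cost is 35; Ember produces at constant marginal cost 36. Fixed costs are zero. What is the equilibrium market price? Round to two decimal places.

Yarrow's profit: π_Y = (118 - Q)q_Y - (6q_Y). Setting ∂π_Y/∂q_Y = 0: 112 - 2q_Y - (q_O + q_E) = 0.
Orion's first-order condition: 83 - 2q_O - (q_Y + q_E) = 0.
Ember's profit: π_E = (118 - Q)q_E - (36q_E). Setting ∂π_E/∂q_E = 0: 82 - 2q_E - (q_Y + q_O) = 0.
Adding the 3 first-order conditions: 277 − 4Q = 0, so Q = 277/4.
Back-substituting: q_Y = (112 − 277/4) = 171/4, q_O = (83 − 277/4) = 55/4, q_E = (82 − 277/4) = 51/4.
Total output Q = 277/4, so price P = 118 - 277/4 = 195/4.

48.75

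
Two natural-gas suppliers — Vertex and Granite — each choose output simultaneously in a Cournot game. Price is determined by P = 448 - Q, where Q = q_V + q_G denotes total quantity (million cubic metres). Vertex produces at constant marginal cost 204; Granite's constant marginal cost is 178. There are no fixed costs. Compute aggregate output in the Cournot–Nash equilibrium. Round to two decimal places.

171.33

Vertex's profit: π_V = (448 - Q)q_V - (204q_V). Setting ∂π_V/∂q_V = 0: 244 - 2q_V - (q_G) = 0.
Granite's profit: π_G = (448 - Q)q_G - (178q_G). Setting ∂π_G/∂q_G = 0: 270 - 2q_G - (q_V) = 0.
So q_V = (244 - q_G)/2 and q_G = (270 - q_V)/2.
Solving the pair: q_V = 218/3, q_G = 296/3.
Total output Q = 218/3 + 296/3 = 514/3.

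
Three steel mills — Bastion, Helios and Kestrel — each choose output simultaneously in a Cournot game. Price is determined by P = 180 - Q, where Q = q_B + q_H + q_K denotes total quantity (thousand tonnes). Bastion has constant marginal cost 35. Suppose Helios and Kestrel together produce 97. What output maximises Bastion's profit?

24

With rivals' combined output fixed at 97, Bastion's profit is π_B = (180 - 97 - q_B)q_B - (35q_B) = (83 - q_B)q_B - (35q_B).
∂π_B/∂q_B = 48 - 2q_B = 0, so q_B = 24.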